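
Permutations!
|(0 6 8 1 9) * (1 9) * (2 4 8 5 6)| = 10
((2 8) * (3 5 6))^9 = ((2 8)(3 5 6))^9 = (2 8)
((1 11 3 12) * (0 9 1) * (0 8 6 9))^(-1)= ((1 11 3 12 8 6 9))^(-1)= (1 9 6 8 12 3 11)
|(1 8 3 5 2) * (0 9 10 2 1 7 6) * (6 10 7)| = 12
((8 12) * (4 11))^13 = ((4 11)(8 12))^13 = (4 11)(8 12)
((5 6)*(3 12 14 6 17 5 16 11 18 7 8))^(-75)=((3 12 14 6 16 11 18 7 8)(5 17))^(-75)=(3 18 6)(5 17)(7 16 12)(8 11 14)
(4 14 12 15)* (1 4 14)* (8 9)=(1 4)(8 9)(12 15 14)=[0, 4, 2, 3, 1, 5, 6, 7, 9, 8, 10, 11, 15, 13, 12, 14]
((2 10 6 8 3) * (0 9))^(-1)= ((0 9)(2 10 6 8 3))^(-1)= (0 9)(2 3 8 6 10)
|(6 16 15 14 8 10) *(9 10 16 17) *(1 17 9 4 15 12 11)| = 9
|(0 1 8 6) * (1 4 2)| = 6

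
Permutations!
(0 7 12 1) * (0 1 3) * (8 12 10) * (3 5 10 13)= (0 7 13 3)(5 10 8 12)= [7, 1, 2, 0, 4, 10, 6, 13, 12, 9, 8, 11, 5, 3]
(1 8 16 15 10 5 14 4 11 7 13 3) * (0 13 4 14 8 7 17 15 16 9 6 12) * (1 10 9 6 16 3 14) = [13, 7, 2, 10, 11, 8, 12, 4, 6, 16, 5, 17, 0, 14, 1, 9, 3, 15] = (0 13 14 1 7 4 11 17 15 9 16 3 10 5 8 6 12)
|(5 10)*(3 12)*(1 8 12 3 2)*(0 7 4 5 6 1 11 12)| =24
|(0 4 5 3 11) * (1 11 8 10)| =8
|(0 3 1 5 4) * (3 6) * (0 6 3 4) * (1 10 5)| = 4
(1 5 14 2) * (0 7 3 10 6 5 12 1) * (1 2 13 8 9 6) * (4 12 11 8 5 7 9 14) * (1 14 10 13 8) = (0 9 6 7 3 13 5 4 12 2)(1 11)(8 10 14) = [9, 11, 0, 13, 12, 4, 7, 3, 10, 6, 14, 1, 2, 5, 8]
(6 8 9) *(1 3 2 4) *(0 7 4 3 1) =(0 7 4)(2 3)(6 8 9) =[7, 1, 3, 2, 0, 5, 8, 4, 9, 6]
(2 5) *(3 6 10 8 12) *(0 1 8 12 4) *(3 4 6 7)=(0 1 8 6 10 12 4)(2 5)(3 7)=[1, 8, 5, 7, 0, 2, 10, 3, 6, 9, 12, 11, 4]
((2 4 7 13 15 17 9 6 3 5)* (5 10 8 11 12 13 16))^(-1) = (2 5 16 7 4)(3 6 9 17 15 13 12 11 8 10)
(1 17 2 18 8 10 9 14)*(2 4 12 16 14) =[0, 17, 18, 3, 12, 5, 6, 7, 10, 2, 9, 11, 16, 13, 1, 15, 14, 4, 8] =(1 17 4 12 16 14)(2 18 8 10 9)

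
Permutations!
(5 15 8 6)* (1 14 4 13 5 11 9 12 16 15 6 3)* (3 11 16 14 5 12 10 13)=(1 5 6 16 15 8 11 9 10 13 12 14 4 3)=[0, 5, 2, 1, 3, 6, 16, 7, 11, 10, 13, 9, 14, 12, 4, 8, 15]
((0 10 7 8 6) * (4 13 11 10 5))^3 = (0 13 7)(4 10 6)(5 11 8)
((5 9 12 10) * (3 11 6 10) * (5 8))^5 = (3 5 6 12 8 11 9 10)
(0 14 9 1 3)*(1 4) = (0 14 9 4 1 3) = [14, 3, 2, 0, 1, 5, 6, 7, 8, 4, 10, 11, 12, 13, 9]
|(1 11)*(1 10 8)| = 4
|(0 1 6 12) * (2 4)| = 4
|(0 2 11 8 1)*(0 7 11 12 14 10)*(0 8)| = 9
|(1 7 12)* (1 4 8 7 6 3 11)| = 4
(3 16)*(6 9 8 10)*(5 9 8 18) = (3 16)(5 9 18)(6 8 10) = [0, 1, 2, 16, 4, 9, 8, 7, 10, 18, 6, 11, 12, 13, 14, 15, 3, 17, 5]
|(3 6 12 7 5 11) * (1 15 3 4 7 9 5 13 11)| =|(1 15 3 6 12 9 5)(4 7 13 11)| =28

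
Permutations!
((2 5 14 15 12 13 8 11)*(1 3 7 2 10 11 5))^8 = (5 15 13)(8 14 12)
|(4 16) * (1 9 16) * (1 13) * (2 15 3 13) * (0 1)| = 9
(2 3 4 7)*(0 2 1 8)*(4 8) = (0 2 3 8)(1 4 7) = [2, 4, 3, 8, 7, 5, 6, 1, 0]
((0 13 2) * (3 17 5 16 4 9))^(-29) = (0 13 2)(3 17 5 16 4 9)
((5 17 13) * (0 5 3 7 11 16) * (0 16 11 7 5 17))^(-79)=((0 17 13 3 5))^(-79)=(0 17 13 3 5)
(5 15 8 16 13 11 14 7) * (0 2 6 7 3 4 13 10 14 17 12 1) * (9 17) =[2, 0, 6, 4, 13, 15, 7, 5, 16, 17, 14, 9, 1, 11, 3, 8, 10, 12] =(0 2 6 7 5 15 8 16 10 14 3 4 13 11 9 17 12 1)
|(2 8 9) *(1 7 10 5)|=|(1 7 10 5)(2 8 9)|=12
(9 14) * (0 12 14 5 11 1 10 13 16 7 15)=(0 12 14 9 5 11 1 10 13 16 7 15)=[12, 10, 2, 3, 4, 11, 6, 15, 8, 5, 13, 1, 14, 16, 9, 0, 7]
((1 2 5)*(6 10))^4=((1 2 5)(6 10))^4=(10)(1 2 5)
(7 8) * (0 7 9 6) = [7, 1, 2, 3, 4, 5, 0, 8, 9, 6] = (0 7 8 9 6)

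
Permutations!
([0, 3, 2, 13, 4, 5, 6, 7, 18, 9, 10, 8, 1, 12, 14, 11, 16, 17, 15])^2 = [0, 13, 2, 12, 4, 5, 6, 7, 15, 9, 10, 18, 3, 1, 14, 8, 16, 17, 11]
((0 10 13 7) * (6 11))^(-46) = ((0 10 13 7)(6 11))^(-46) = (0 13)(7 10)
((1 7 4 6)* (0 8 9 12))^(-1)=((0 8 9 12)(1 7 4 6))^(-1)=(0 12 9 8)(1 6 4 7)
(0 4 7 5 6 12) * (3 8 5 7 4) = (0 3 8 5 6 12) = [3, 1, 2, 8, 4, 6, 12, 7, 5, 9, 10, 11, 0]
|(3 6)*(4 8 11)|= |(3 6)(4 8 11)|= 6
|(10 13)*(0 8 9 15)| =4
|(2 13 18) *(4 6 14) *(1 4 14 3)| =|(1 4 6 3)(2 13 18)| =12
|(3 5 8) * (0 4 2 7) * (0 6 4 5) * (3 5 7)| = 6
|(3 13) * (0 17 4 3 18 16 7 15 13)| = 20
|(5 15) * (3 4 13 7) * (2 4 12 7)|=6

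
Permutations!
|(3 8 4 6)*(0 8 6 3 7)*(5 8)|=|(0 5 8 4 3 6 7)|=7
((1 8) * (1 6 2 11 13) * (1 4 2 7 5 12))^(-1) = (1 12 5 7 6 8)(2 4 13 11)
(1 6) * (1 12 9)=(1 6 12 9)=[0, 6, 2, 3, 4, 5, 12, 7, 8, 1, 10, 11, 9]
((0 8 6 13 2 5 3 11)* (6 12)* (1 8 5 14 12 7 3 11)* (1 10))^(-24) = ((0 5 11)(1 8 7 3 10)(2 14 12 6 13))^(-24) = (1 8 7 3 10)(2 14 12 6 13)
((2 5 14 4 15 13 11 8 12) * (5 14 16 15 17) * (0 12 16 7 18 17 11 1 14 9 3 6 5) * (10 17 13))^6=(0 5 4 17 6 14 10 3 1 15 9 13 16 2 18 8 12 7 11)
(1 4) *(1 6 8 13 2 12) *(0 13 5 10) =(0 13 2 12 1 4 6 8 5 10) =[13, 4, 12, 3, 6, 10, 8, 7, 5, 9, 0, 11, 1, 2]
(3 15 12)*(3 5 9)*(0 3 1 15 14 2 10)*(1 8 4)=[3, 15, 10, 14, 1, 9, 6, 7, 4, 8, 0, 11, 5, 13, 2, 12]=(0 3 14 2 10)(1 15 12 5 9 8 4)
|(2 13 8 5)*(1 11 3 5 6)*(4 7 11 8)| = 21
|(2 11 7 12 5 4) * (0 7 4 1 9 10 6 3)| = |(0 7 12 5 1 9 10 6 3)(2 11 4)| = 9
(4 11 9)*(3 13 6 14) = [0, 1, 2, 13, 11, 5, 14, 7, 8, 4, 10, 9, 12, 6, 3] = (3 13 6 14)(4 11 9)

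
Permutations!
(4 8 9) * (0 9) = [9, 1, 2, 3, 8, 5, 6, 7, 0, 4] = (0 9 4 8)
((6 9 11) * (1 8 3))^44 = ((1 8 3)(6 9 11))^44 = (1 3 8)(6 11 9)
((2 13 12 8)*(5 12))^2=(2 5 8 13 12)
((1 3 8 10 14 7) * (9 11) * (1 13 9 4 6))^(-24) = (1 4 9 7 10 3 6 11 13 14 8)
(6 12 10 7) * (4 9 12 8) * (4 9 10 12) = [0, 1, 2, 3, 10, 5, 8, 6, 9, 4, 7, 11, 12] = (12)(4 10 7 6 8 9)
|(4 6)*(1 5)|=|(1 5)(4 6)|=2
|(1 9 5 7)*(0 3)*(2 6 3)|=|(0 2 6 3)(1 9 5 7)|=4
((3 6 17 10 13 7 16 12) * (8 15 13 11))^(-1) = (3 12 16 7 13 15 8 11 10 17 6)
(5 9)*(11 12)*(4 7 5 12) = (4 7 5 9 12 11) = [0, 1, 2, 3, 7, 9, 6, 5, 8, 12, 10, 4, 11]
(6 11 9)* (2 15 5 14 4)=(2 15 5 14 4)(6 11 9)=[0, 1, 15, 3, 2, 14, 11, 7, 8, 6, 10, 9, 12, 13, 4, 5]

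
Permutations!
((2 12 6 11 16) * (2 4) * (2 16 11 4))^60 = ((2 12 6 4 16))^60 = (16)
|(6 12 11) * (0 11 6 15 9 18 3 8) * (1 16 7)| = |(0 11 15 9 18 3 8)(1 16 7)(6 12)| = 42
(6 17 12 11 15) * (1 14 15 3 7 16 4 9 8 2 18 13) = (1 14 15 6 17 12 11 3 7 16 4 9 8 2 18 13) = [0, 14, 18, 7, 9, 5, 17, 16, 2, 8, 10, 3, 11, 1, 15, 6, 4, 12, 13]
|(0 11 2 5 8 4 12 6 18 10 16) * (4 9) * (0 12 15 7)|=45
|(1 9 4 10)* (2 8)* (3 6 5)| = 12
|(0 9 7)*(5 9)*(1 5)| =|(0 1 5 9 7)| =5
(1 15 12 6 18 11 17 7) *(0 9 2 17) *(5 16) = [9, 15, 17, 3, 4, 16, 18, 1, 8, 2, 10, 0, 6, 13, 14, 12, 5, 7, 11] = (0 9 2 17 7 1 15 12 6 18 11)(5 16)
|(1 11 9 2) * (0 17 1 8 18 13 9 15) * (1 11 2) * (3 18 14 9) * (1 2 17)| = 60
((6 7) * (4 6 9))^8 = (9)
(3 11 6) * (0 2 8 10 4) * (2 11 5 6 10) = (0 11 10 4)(2 8)(3 5 6) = [11, 1, 8, 5, 0, 6, 3, 7, 2, 9, 4, 10]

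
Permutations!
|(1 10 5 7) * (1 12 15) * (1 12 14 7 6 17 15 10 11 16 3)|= 12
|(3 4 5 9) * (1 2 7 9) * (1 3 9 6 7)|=|(9)(1 2)(3 4 5)(6 7)|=6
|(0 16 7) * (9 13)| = 6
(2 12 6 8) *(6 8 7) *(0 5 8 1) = (0 5 8 2 12 1)(6 7) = [5, 0, 12, 3, 4, 8, 7, 6, 2, 9, 10, 11, 1]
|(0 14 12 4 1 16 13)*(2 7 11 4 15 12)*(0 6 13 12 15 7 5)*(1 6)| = |(0 14 2 5)(1 16 12 7 11 4 6 13)| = 8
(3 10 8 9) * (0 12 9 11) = [12, 1, 2, 10, 4, 5, 6, 7, 11, 3, 8, 0, 9] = (0 12 9 3 10 8 11)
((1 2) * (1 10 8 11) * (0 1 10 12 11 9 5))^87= (0 8 12)(1 9 11)(2 5 10)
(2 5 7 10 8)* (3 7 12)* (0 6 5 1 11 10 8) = (0 6 5 12 3 7 8 2 1 11 10) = [6, 11, 1, 7, 4, 12, 5, 8, 2, 9, 0, 10, 3]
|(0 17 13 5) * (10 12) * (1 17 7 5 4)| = 12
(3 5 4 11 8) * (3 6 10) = (3 5 4 11 8 6 10) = [0, 1, 2, 5, 11, 4, 10, 7, 6, 9, 3, 8]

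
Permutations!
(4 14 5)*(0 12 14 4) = [12, 1, 2, 3, 4, 0, 6, 7, 8, 9, 10, 11, 14, 13, 5] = (0 12 14 5)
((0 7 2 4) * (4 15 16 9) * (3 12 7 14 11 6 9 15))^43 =((0 14 11 6 9 4)(2 3 12 7)(15 16))^43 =(0 14 11 6 9 4)(2 7 12 3)(15 16)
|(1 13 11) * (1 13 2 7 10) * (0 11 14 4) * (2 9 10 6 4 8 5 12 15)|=12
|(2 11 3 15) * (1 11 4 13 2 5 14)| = |(1 11 3 15 5 14)(2 4 13)| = 6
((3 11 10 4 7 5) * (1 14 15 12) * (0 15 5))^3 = (0 1 3 4 15 14 11 7 12 5 10)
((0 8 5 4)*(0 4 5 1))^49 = (0 8 1)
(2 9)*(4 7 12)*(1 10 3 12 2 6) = (1 10 3 12 4 7 2 9 6) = [0, 10, 9, 12, 7, 5, 1, 2, 8, 6, 3, 11, 4]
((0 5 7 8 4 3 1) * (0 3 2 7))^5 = (0 5)(1 3)(2 7 8 4)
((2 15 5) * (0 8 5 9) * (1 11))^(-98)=(0 15 5)(2 8 9)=((0 8 5 2 15 9)(1 11))^(-98)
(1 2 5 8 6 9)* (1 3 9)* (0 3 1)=[3, 2, 5, 9, 4, 8, 0, 7, 6, 1]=(0 3 9 1 2 5 8 6)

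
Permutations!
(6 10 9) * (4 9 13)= (4 9 6 10 13)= [0, 1, 2, 3, 9, 5, 10, 7, 8, 6, 13, 11, 12, 4]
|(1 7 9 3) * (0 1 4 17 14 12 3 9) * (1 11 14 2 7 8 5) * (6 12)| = 30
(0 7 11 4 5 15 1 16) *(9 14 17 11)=[7, 16, 2, 3, 5, 15, 6, 9, 8, 14, 10, 4, 12, 13, 17, 1, 0, 11]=(0 7 9 14 17 11 4 5 15 1 16)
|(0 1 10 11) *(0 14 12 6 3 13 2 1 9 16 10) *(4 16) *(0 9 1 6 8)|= |(0 1 9 4 16 10 11 14 12 8)(2 6 3 13)|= 20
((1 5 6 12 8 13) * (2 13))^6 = (1 13 2 8 12 6 5)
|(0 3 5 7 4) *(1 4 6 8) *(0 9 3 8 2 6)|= 8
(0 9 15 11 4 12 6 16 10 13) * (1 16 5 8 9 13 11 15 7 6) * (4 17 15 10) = [13, 16, 2, 3, 12, 8, 5, 6, 9, 7, 11, 17, 1, 0, 14, 10, 4, 15] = (0 13)(1 16 4 12)(5 8 9 7 6)(10 11 17 15)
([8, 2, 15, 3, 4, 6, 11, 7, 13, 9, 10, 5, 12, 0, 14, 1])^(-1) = (0 13 8)(1 15 2)(5 11 6)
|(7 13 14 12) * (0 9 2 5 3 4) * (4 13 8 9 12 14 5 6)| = 24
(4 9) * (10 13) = [0, 1, 2, 3, 9, 5, 6, 7, 8, 4, 13, 11, 12, 10] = (4 9)(10 13)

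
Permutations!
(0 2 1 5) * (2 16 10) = (0 16 10 2 1 5) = [16, 5, 1, 3, 4, 0, 6, 7, 8, 9, 2, 11, 12, 13, 14, 15, 10]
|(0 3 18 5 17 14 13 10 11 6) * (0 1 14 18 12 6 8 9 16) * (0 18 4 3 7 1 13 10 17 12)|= |(0 7 1 14 10 11 8 9 16 18 5 12 6 13 17 4 3)|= 17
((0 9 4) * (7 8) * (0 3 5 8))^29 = (0 9 4 3 5 8 7) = ((0 9 4 3 5 8 7))^29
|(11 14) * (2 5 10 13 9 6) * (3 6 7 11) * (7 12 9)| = |(2 5 10 13 7 11 14 3 6)(9 12)| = 18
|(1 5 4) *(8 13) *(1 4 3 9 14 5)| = 4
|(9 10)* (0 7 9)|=4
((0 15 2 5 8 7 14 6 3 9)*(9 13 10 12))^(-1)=((0 15 2 5 8 7 14 6 3 13 10 12 9))^(-1)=(0 9 12 10 13 3 6 14 7 8 5 2 15)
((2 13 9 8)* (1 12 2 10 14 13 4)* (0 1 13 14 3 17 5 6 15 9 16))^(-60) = ((0 1 12 2 4 13 16)(3 17 5 6 15 9 8 10))^(-60) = (0 2 16 12 13 1 4)(3 15)(5 8)(6 10)(9 17)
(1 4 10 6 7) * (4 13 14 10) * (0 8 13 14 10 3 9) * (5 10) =(0 8 13 5 10 6 7 1 14 3 9) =[8, 14, 2, 9, 4, 10, 7, 1, 13, 0, 6, 11, 12, 5, 3]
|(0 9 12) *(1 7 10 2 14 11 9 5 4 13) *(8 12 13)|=40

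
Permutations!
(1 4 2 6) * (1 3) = (1 4 2 6 3) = [0, 4, 6, 1, 2, 5, 3]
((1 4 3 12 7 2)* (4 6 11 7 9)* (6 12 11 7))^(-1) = (1 2 7 6 11 3 4 9 12)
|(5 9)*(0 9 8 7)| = |(0 9 5 8 7)| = 5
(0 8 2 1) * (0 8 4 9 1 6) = (0 4 9 1 8 2 6) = [4, 8, 6, 3, 9, 5, 0, 7, 2, 1]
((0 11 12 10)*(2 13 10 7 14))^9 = ((0 11 12 7 14 2 13 10))^9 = (0 11 12 7 14 2 13 10)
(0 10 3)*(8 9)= (0 10 3)(8 9)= [10, 1, 2, 0, 4, 5, 6, 7, 9, 8, 3]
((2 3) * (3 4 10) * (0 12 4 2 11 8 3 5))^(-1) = (0 5 10 4 12)(3 8 11)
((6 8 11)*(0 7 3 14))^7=(0 14 3 7)(6 8 11)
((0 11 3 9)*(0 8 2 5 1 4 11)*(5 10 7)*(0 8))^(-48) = (0 4 10 9 1 2 3 5 8 11 7)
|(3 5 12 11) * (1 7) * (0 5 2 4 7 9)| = 10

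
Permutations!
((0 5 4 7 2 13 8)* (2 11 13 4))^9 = (0 5 2 4 7 11 13 8)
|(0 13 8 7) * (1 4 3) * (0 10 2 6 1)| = |(0 13 8 7 10 2 6 1 4 3)| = 10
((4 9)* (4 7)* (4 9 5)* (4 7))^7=((4 5 7 9))^7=(4 9 7 5)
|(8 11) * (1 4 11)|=|(1 4 11 8)|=4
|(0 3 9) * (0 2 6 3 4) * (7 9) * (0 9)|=7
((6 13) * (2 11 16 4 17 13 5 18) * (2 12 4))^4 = ((2 11 16)(4 17 13 6 5 18 12))^4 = (2 11 16)(4 5 17 18 13 12 6)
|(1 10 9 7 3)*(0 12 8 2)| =20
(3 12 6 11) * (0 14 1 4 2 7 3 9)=[14, 4, 7, 12, 2, 5, 11, 3, 8, 0, 10, 9, 6, 13, 1]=(0 14 1 4 2 7 3 12 6 11 9)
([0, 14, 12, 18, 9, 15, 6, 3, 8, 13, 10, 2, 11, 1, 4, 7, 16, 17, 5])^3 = [0, 9, 2, 15, 1, 3, 6, 5, 8, 14, 10, 11, 12, 4, 13, 18, 16, 17, 7]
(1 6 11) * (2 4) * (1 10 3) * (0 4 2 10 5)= (0 4 10 3 1 6 11 5)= [4, 6, 2, 1, 10, 0, 11, 7, 8, 9, 3, 5]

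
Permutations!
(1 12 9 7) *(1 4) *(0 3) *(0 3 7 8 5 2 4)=(0 7)(1 12 9 8 5 2 4)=[7, 12, 4, 3, 1, 2, 6, 0, 5, 8, 10, 11, 9]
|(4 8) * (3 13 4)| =4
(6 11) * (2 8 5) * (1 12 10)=[0, 12, 8, 3, 4, 2, 11, 7, 5, 9, 1, 6, 10]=(1 12 10)(2 8 5)(6 11)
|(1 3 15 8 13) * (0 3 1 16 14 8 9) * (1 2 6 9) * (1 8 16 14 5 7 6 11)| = 33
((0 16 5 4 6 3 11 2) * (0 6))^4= (16)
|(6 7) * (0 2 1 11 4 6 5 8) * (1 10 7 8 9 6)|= 24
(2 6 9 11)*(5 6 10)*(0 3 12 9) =(0 3 12 9 11 2 10 5 6) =[3, 1, 10, 12, 4, 6, 0, 7, 8, 11, 5, 2, 9]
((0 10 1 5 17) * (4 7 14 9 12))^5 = (17)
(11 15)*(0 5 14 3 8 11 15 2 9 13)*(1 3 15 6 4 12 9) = [5, 3, 1, 8, 12, 14, 4, 7, 11, 13, 10, 2, 9, 0, 15, 6] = (0 5 14 15 6 4 12 9 13)(1 3 8 11 2)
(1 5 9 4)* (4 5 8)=(1 8 4)(5 9)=[0, 8, 2, 3, 1, 9, 6, 7, 4, 5]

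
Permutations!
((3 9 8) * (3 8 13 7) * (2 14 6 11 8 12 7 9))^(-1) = ((2 14 6 11 8 12 7 3)(9 13))^(-1) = (2 3 7 12 8 11 6 14)(9 13)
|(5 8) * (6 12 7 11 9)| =10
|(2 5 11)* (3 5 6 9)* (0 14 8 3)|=9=|(0 14 8 3 5 11 2 6 9)|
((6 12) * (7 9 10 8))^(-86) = (12)(7 10)(8 9)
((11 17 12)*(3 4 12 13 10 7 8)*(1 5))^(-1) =(1 5)(3 8 7 10 13 17 11 12 4)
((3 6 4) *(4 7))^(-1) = (3 4 7 6)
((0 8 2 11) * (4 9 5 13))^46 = (0 2)(4 5)(8 11)(9 13)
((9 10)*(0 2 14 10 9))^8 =(14)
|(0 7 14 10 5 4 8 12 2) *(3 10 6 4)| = |(0 7 14 6 4 8 12 2)(3 10 5)| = 24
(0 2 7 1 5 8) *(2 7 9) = (0 7 1 5 8)(2 9) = [7, 5, 9, 3, 4, 8, 6, 1, 0, 2]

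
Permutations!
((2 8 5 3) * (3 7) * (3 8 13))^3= ((2 13 3)(5 7 8))^3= (13)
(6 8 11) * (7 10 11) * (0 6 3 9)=(0 6 8 7 10 11 3 9)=[6, 1, 2, 9, 4, 5, 8, 10, 7, 0, 11, 3]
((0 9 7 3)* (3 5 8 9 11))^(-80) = ((0 11 3)(5 8 9 7))^(-80) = (0 11 3)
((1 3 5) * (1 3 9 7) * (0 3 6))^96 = (9)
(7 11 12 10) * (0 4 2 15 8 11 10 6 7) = [4, 1, 15, 3, 2, 5, 7, 10, 11, 9, 0, 12, 6, 13, 14, 8] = (0 4 2 15 8 11 12 6 7 10)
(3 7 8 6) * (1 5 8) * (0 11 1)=[11, 5, 2, 7, 4, 8, 3, 0, 6, 9, 10, 1]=(0 11 1 5 8 6 3 7)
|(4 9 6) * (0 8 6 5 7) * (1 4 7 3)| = 20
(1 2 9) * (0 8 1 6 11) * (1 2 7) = (0 8 2 9 6 11)(1 7) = [8, 7, 9, 3, 4, 5, 11, 1, 2, 6, 10, 0]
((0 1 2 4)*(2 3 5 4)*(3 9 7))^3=(0 7 4 9 5 1 3)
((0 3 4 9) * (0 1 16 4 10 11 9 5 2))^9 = (0 2 5 4 16 1 9 11 10 3)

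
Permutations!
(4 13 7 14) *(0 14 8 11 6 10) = [14, 1, 2, 3, 13, 5, 10, 8, 11, 9, 0, 6, 12, 7, 4] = (0 14 4 13 7 8 11 6 10)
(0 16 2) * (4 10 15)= (0 16 2)(4 10 15)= [16, 1, 0, 3, 10, 5, 6, 7, 8, 9, 15, 11, 12, 13, 14, 4, 2]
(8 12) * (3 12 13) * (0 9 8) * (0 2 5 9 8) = [8, 1, 5, 12, 4, 9, 6, 7, 13, 0, 10, 11, 2, 3] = (0 8 13 3 12 2 5 9)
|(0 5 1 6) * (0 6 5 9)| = 2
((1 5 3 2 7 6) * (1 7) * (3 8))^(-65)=((1 5 8 3 2)(6 7))^(-65)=(8)(6 7)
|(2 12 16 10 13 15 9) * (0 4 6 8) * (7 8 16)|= 12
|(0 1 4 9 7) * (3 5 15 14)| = |(0 1 4 9 7)(3 5 15 14)| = 20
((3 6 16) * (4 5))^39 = ((3 6 16)(4 5))^39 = (16)(4 5)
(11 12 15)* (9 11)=(9 11 12 15)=[0, 1, 2, 3, 4, 5, 6, 7, 8, 11, 10, 12, 15, 13, 14, 9]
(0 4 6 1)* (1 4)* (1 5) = (0 5 1)(4 6) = [5, 0, 2, 3, 6, 1, 4]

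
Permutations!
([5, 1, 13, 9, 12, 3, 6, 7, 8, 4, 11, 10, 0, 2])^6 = (13)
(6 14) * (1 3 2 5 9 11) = (1 3 2 5 9 11)(6 14) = [0, 3, 5, 2, 4, 9, 14, 7, 8, 11, 10, 1, 12, 13, 6]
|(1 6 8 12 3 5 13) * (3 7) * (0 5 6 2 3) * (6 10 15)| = 12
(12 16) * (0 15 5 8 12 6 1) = [15, 0, 2, 3, 4, 8, 1, 7, 12, 9, 10, 11, 16, 13, 14, 5, 6] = (0 15 5 8 12 16 6 1)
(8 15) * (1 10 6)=[0, 10, 2, 3, 4, 5, 1, 7, 15, 9, 6, 11, 12, 13, 14, 8]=(1 10 6)(8 15)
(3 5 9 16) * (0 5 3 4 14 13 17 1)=(0 5 9 16 4 14 13 17 1)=[5, 0, 2, 3, 14, 9, 6, 7, 8, 16, 10, 11, 12, 17, 13, 15, 4, 1]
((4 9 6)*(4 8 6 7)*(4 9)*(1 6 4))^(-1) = (1 4 8 6)(7 9)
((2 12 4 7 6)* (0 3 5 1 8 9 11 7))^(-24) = ((0 3 5 1 8 9 11 7 6 2 12 4))^(-24) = (12)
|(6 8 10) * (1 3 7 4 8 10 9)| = 6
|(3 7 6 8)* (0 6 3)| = 6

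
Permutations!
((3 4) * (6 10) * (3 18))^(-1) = (3 18 4)(6 10) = ((3 4 18)(6 10))^(-1)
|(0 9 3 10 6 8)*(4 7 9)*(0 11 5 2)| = |(0 4 7 9 3 10 6 8 11 5 2)| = 11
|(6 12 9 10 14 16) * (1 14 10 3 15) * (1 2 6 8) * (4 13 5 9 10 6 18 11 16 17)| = |(1 14 17 4 13 5 9 3 15 2 18 11 16 8)(6 12 10)| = 42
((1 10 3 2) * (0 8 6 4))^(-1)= (0 4 6 8)(1 2 3 10)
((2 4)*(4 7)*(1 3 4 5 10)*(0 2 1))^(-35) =(10)(1 3 4)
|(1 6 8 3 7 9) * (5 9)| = |(1 6 8 3 7 5 9)| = 7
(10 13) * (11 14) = (10 13)(11 14) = [0, 1, 2, 3, 4, 5, 6, 7, 8, 9, 13, 14, 12, 10, 11]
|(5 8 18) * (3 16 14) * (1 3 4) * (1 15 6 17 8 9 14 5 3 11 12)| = 33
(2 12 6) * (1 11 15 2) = [0, 11, 12, 3, 4, 5, 1, 7, 8, 9, 10, 15, 6, 13, 14, 2] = (1 11 15 2 12 6)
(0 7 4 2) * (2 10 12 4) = (0 7 2)(4 10 12) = [7, 1, 0, 3, 10, 5, 6, 2, 8, 9, 12, 11, 4]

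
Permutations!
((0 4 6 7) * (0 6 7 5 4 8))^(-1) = (0 8)(4 5 6 7)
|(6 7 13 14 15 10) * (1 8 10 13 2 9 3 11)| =9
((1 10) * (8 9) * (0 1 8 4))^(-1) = ((0 1 10 8 9 4))^(-1) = (0 4 9 8 10 1)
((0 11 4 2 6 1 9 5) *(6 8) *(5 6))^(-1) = (0 5 8 2 4 11)(1 6 9)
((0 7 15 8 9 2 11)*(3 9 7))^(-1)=(0 11 2 9 3)(7 8 15)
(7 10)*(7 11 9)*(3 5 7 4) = (3 5 7 10 11 9 4) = [0, 1, 2, 5, 3, 7, 6, 10, 8, 4, 11, 9]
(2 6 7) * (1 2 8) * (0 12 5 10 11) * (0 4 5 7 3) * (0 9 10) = (0 12 7 8 1 2 6 3 9 10 11 4 5) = [12, 2, 6, 9, 5, 0, 3, 8, 1, 10, 11, 4, 7]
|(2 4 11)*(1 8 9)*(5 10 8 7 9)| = |(1 7 9)(2 4 11)(5 10 8)| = 3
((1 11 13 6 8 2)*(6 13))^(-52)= (13)(1 8 11 2 6)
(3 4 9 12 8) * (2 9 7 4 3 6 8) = (2 9 12)(4 7)(6 8) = [0, 1, 9, 3, 7, 5, 8, 4, 6, 12, 10, 11, 2]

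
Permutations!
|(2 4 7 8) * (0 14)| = 4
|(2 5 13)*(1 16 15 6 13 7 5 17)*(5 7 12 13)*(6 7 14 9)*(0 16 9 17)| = |(0 16 15 7 14 17 1 9 6 5 12 13 2)| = 13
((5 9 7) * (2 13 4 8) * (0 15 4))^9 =(0 8)(2 15)(4 13)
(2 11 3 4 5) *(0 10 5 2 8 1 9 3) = (0 10 5 8 1 9 3 4 2 11) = [10, 9, 11, 4, 2, 8, 6, 7, 1, 3, 5, 0]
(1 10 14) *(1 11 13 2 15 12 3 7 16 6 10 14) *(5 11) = (1 14 5 11 13 2 15 12 3 7 16 6 10) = [0, 14, 15, 7, 4, 11, 10, 16, 8, 9, 1, 13, 3, 2, 5, 12, 6]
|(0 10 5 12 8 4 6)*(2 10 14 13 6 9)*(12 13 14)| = 10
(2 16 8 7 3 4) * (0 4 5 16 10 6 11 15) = (0 4 2 10 6 11 15)(3 5 16 8 7) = [4, 1, 10, 5, 2, 16, 11, 3, 7, 9, 6, 15, 12, 13, 14, 0, 8]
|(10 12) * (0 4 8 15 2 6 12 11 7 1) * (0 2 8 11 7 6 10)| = 20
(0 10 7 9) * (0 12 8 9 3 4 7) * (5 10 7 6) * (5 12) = (0 7 3 4 6 12 8 9 5 10) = [7, 1, 2, 4, 6, 10, 12, 3, 9, 5, 0, 11, 8]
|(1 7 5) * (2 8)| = |(1 7 5)(2 8)| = 6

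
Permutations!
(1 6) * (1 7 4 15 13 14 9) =(1 6 7 4 15 13 14 9) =[0, 6, 2, 3, 15, 5, 7, 4, 8, 1, 10, 11, 12, 14, 9, 13]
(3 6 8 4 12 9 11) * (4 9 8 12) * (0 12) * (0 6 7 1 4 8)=(0 12)(1 4 8 9 11 3 7)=[12, 4, 2, 7, 8, 5, 6, 1, 9, 11, 10, 3, 0]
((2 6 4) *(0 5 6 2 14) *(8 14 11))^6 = (0 14 8 11 4 6 5)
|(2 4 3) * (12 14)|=|(2 4 3)(12 14)|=6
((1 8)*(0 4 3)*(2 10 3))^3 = ((0 4 2 10 3)(1 8))^3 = (0 10 4 3 2)(1 8)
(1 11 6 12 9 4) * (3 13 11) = (1 3 13 11 6 12 9 4) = [0, 3, 2, 13, 1, 5, 12, 7, 8, 4, 10, 6, 9, 11]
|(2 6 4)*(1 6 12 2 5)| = 4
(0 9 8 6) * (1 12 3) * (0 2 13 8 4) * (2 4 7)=(0 9 7 2 13 8 6 4)(1 12 3)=[9, 12, 13, 1, 0, 5, 4, 2, 6, 7, 10, 11, 3, 8]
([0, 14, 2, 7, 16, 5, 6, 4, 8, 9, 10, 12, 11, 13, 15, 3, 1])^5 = (1 4 3 14 16 7 15)(11 12)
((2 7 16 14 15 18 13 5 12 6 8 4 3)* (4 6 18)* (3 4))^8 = ((2 7 16 14 15 3)(5 12 18 13)(6 8))^8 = (18)(2 16 15)(3 7 14)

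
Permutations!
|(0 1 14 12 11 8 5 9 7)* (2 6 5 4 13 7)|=|(0 1 14 12 11 8 4 13 7)(2 6 5 9)|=36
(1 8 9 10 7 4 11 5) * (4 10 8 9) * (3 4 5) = (1 9 8 5)(3 4 11)(7 10) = [0, 9, 2, 4, 11, 1, 6, 10, 5, 8, 7, 3]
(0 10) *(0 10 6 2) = (10)(0 6 2) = [6, 1, 0, 3, 4, 5, 2, 7, 8, 9, 10]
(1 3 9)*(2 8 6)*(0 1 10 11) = (0 1 3 9 10 11)(2 8 6) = [1, 3, 8, 9, 4, 5, 2, 7, 6, 10, 11, 0]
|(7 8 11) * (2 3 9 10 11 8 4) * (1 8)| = 14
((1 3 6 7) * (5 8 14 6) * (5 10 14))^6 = ((1 3 10 14 6 7)(5 8))^6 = (14)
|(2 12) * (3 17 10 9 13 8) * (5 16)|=|(2 12)(3 17 10 9 13 8)(5 16)|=6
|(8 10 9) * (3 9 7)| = |(3 9 8 10 7)| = 5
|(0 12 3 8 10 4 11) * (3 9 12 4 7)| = 12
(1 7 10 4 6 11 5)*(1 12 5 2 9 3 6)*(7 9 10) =(1 9 3 6 11 2 10 4)(5 12) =[0, 9, 10, 6, 1, 12, 11, 7, 8, 3, 4, 2, 5]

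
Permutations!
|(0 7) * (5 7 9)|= |(0 9 5 7)|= 4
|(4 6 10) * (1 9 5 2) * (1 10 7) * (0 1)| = 9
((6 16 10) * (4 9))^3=(16)(4 9)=((4 9)(6 16 10))^3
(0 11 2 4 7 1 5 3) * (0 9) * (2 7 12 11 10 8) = [10, 5, 4, 9, 12, 3, 6, 1, 2, 0, 8, 7, 11] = (0 10 8 2 4 12 11 7 1 5 3 9)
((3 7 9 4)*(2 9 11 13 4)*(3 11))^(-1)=(2 9)(3 7)(4 13 11)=((2 9)(3 7)(4 11 13))^(-1)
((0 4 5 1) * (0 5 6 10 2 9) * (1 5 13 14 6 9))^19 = (0 4 9)(1 13 14 6 10 2)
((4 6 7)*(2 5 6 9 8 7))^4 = ((2 5 6)(4 9 8 7))^4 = (9)(2 5 6)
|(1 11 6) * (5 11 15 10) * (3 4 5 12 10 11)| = 12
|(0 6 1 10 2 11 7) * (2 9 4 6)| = |(0 2 11 7)(1 10 9 4 6)| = 20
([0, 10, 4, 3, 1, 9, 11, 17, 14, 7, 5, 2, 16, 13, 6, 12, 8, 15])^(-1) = [0, 4, 11, 3, 2, 10, 14, 9, 16, 5, 1, 6, 15, 13, 8, 17, 12, 7]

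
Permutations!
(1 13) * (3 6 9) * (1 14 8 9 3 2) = (1 13 14 8 9 2)(3 6) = [0, 13, 1, 6, 4, 5, 3, 7, 9, 2, 10, 11, 12, 14, 8]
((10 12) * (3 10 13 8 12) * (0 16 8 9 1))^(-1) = (0 1 9 13 12 8 16)(3 10)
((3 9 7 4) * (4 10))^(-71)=(3 4 10 7 9)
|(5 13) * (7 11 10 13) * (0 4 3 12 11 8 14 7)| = 24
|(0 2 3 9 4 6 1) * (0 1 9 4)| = 6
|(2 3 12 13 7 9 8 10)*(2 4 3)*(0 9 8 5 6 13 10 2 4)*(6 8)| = |(0 9 5 8 2 4 3 12 10)(6 13 7)| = 9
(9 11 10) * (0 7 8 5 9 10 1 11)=(0 7 8 5 9)(1 11)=[7, 11, 2, 3, 4, 9, 6, 8, 5, 0, 10, 1]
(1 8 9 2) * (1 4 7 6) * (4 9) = (1 8 4 7 6)(2 9) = [0, 8, 9, 3, 7, 5, 1, 6, 4, 2]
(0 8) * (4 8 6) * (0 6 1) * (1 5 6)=(0 5 6 4 8 1)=[5, 0, 2, 3, 8, 6, 4, 7, 1]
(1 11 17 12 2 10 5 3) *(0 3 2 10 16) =[3, 11, 16, 1, 4, 2, 6, 7, 8, 9, 5, 17, 10, 13, 14, 15, 0, 12] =(0 3 1 11 17 12 10 5 2 16)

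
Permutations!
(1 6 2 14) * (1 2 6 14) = (1 14 2) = [0, 14, 1, 3, 4, 5, 6, 7, 8, 9, 10, 11, 12, 13, 2]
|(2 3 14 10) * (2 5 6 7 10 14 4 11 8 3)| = 4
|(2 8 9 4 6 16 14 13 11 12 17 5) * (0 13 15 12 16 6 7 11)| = |(0 13)(2 8 9 4 7 11 16 14 15 12 17 5)| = 12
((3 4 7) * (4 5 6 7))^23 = ((3 5 6 7))^23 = (3 7 6 5)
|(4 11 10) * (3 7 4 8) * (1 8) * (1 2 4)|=4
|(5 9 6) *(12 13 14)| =|(5 9 6)(12 13 14)| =3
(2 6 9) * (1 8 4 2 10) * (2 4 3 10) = (1 8 3 10)(2 6 9) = [0, 8, 6, 10, 4, 5, 9, 7, 3, 2, 1]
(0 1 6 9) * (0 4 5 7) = (0 1 6 9 4 5 7) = [1, 6, 2, 3, 5, 7, 9, 0, 8, 4]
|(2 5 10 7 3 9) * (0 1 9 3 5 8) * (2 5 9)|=4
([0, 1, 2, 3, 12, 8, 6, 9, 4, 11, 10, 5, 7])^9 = [0, 1, 2, 3, 7, 4, 6, 11, 12, 5, 10, 8, 9]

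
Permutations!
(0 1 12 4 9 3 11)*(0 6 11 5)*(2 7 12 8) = (0 1 8 2 7 12 4 9 3 5)(6 11) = [1, 8, 7, 5, 9, 0, 11, 12, 2, 3, 10, 6, 4]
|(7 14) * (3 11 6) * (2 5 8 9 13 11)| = |(2 5 8 9 13 11 6 3)(7 14)| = 8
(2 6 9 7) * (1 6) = (1 6 9 7 2) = [0, 6, 1, 3, 4, 5, 9, 2, 8, 7]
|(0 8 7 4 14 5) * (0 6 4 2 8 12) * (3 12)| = 12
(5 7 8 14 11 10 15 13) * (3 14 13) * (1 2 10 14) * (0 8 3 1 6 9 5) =(0 8 13)(1 2 10 15)(3 6 9 5 7)(11 14) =[8, 2, 10, 6, 4, 7, 9, 3, 13, 5, 15, 14, 12, 0, 11, 1]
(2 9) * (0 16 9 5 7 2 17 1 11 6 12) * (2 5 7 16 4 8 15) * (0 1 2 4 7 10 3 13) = (0 7 5 16 9 17 2 10 3 13)(1 11 6 12)(4 8 15) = [7, 11, 10, 13, 8, 16, 12, 5, 15, 17, 3, 6, 1, 0, 14, 4, 9, 2]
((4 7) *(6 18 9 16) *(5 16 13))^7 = ((4 7)(5 16 6 18 9 13))^7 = (4 7)(5 16 6 18 9 13)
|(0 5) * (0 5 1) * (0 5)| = 3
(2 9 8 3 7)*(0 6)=[6, 1, 9, 7, 4, 5, 0, 2, 3, 8]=(0 6)(2 9 8 3 7)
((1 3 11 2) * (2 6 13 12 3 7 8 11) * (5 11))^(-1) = ((1 7 8 5 11 6 13 12 3 2))^(-1) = (1 2 3 12 13 6 11 5 8 7)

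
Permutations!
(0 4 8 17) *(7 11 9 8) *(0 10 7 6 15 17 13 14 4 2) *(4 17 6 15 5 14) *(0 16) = [2, 1, 16, 3, 15, 14, 5, 11, 13, 8, 7, 9, 12, 4, 17, 6, 0, 10] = (0 2 16)(4 15 6 5 14 17 10 7 11 9 8 13)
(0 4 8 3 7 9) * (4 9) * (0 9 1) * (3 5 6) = (9)(0 1)(3 7 4 8 5 6) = [1, 0, 2, 7, 8, 6, 3, 4, 5, 9]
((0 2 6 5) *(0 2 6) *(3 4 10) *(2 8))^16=(0 6 5 8 2)(3 4 10)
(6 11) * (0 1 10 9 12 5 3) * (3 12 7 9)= (0 1 10 3)(5 12)(6 11)(7 9)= [1, 10, 2, 0, 4, 12, 11, 9, 8, 7, 3, 6, 5]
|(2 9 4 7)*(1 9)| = 5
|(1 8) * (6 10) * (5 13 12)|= 6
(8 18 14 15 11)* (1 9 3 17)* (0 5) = (0 5)(1 9 3 17)(8 18 14 15 11) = [5, 9, 2, 17, 4, 0, 6, 7, 18, 3, 10, 8, 12, 13, 15, 11, 16, 1, 14]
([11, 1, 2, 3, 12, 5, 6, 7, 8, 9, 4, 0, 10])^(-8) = [0, 1, 2, 3, 12, 5, 6, 7, 8, 9, 4, 11, 10]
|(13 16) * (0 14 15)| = 6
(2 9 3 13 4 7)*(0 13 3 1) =(0 13 4 7 2 9 1) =[13, 0, 9, 3, 7, 5, 6, 2, 8, 1, 10, 11, 12, 4]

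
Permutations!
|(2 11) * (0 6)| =|(0 6)(2 11)| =2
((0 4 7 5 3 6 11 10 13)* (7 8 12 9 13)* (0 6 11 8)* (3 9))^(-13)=(0 4)(3 6 5 11 8 9 10 12 13 7)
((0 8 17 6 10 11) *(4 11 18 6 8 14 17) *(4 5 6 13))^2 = (0 17 5 10 13 11 14 8 6 18 4)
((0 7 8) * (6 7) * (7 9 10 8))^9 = (0 8 10 9 6)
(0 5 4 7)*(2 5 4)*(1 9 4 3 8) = (0 3 8 1 9 4 7)(2 5) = [3, 9, 5, 8, 7, 2, 6, 0, 1, 4]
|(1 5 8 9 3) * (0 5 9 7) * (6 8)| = |(0 5 6 8 7)(1 9 3)| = 15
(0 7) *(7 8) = [8, 1, 2, 3, 4, 5, 6, 0, 7] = (0 8 7)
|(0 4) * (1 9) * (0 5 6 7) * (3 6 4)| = 4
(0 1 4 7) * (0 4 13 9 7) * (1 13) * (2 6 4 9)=(0 13 2 6 4)(7 9)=[13, 1, 6, 3, 0, 5, 4, 9, 8, 7, 10, 11, 12, 2]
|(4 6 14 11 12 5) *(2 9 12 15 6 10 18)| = |(2 9 12 5 4 10 18)(6 14 11 15)| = 28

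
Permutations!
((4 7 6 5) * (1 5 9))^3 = (1 7)(4 9)(5 6)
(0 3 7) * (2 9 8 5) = (0 3 7)(2 9 8 5) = [3, 1, 9, 7, 4, 2, 6, 0, 5, 8]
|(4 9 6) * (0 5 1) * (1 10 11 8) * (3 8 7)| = |(0 5 10 11 7 3 8 1)(4 9 6)| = 24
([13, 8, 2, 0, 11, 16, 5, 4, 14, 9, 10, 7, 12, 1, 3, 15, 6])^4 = (0 14 1)(3 8 13)(4 11 7)(5 16 6)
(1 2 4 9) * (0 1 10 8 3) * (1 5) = (0 5 1 2 4 9 10 8 3) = [5, 2, 4, 0, 9, 1, 6, 7, 3, 10, 8]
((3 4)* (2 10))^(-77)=((2 10)(3 4))^(-77)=(2 10)(3 4)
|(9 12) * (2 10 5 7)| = 4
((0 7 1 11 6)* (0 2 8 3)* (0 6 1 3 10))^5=((0 7 3 6 2 8 10)(1 11))^5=(0 8 6 7 10 2 3)(1 11)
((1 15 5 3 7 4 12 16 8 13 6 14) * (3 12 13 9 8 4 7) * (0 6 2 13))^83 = (0 14 15 12 4 6 1 5 16)(2 13)(8 9) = ((0 6 14 1 15 5 12 16 4)(2 13)(8 9))^83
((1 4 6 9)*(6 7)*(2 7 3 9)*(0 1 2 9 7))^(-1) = ((0 1 4 3 7 6 9 2))^(-1) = (0 2 9 6 7 3 4 1)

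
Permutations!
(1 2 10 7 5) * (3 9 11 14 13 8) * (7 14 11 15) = (1 2 10 14 13 8 3 9 15 7 5) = [0, 2, 10, 9, 4, 1, 6, 5, 3, 15, 14, 11, 12, 8, 13, 7]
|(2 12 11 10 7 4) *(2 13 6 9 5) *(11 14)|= 11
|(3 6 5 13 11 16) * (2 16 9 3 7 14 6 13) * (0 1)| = 12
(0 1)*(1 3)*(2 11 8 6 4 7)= (0 3 1)(2 11 8 6 4 7)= [3, 0, 11, 1, 7, 5, 4, 2, 6, 9, 10, 8]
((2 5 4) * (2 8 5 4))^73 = (2 4 8 5)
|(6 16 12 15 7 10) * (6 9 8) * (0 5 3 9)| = |(0 5 3 9 8 6 16 12 15 7 10)| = 11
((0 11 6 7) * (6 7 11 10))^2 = (0 6 7 10 11)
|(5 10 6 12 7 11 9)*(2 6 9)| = 15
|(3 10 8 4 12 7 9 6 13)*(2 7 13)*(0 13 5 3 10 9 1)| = |(0 13 10 8 4 12 5 3 9 6 2 7 1)| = 13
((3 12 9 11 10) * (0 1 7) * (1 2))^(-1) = (0 7 1 2)(3 10 11 9 12)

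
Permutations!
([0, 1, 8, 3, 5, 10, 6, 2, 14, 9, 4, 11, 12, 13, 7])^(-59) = (2 8 14 7)(4 5 10)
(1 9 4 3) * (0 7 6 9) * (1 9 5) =[7, 0, 2, 9, 3, 1, 5, 6, 8, 4] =(0 7 6 5 1)(3 9 4)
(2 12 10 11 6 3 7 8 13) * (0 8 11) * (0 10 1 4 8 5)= (0 5)(1 4 8 13 2 12)(3 7 11 6)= [5, 4, 12, 7, 8, 0, 3, 11, 13, 9, 10, 6, 1, 2]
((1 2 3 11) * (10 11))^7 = ((1 2 3 10 11))^7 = (1 3 11 2 10)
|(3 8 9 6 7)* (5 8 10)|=7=|(3 10 5 8 9 6 7)|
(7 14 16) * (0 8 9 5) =[8, 1, 2, 3, 4, 0, 6, 14, 9, 5, 10, 11, 12, 13, 16, 15, 7] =(0 8 9 5)(7 14 16)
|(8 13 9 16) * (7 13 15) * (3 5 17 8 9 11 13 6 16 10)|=10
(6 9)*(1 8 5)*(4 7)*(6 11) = (1 8 5)(4 7)(6 9 11) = [0, 8, 2, 3, 7, 1, 9, 4, 5, 11, 10, 6]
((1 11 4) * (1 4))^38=((1 11))^38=(11)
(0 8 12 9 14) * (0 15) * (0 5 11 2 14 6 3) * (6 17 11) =[8, 1, 14, 0, 4, 6, 3, 7, 12, 17, 10, 2, 9, 13, 15, 5, 16, 11] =(0 8 12 9 17 11 2 14 15 5 6 3)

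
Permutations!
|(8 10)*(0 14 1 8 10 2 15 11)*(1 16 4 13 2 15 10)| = 11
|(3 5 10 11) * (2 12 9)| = 12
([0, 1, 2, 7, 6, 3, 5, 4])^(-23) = (3 4 5 7 6)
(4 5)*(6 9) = [0, 1, 2, 3, 5, 4, 9, 7, 8, 6] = (4 5)(6 9)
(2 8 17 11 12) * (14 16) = (2 8 17 11 12)(14 16) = [0, 1, 8, 3, 4, 5, 6, 7, 17, 9, 10, 12, 2, 13, 16, 15, 14, 11]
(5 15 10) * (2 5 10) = [0, 1, 5, 3, 4, 15, 6, 7, 8, 9, 10, 11, 12, 13, 14, 2] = (2 5 15)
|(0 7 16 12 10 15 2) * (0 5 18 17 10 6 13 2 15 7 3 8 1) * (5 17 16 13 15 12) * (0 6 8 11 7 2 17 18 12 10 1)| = |(0 3 11 7 13 17 1 6 15 10 2 18 16 5 12 8)| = 16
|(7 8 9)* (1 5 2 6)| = |(1 5 2 6)(7 8 9)| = 12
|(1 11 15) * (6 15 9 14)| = |(1 11 9 14 6 15)| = 6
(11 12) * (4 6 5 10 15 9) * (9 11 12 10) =[0, 1, 2, 3, 6, 9, 5, 7, 8, 4, 15, 10, 12, 13, 14, 11] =(4 6 5 9)(10 15 11)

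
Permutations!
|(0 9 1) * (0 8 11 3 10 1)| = |(0 9)(1 8 11 3 10)| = 10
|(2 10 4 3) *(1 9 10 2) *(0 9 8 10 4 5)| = |(0 9 4 3 1 8 10 5)| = 8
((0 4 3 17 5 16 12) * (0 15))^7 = (0 15 12 16 5 17 3 4)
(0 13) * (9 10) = (0 13)(9 10) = [13, 1, 2, 3, 4, 5, 6, 7, 8, 10, 9, 11, 12, 0]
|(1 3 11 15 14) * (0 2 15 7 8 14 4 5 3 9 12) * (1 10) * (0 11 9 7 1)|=|(0 2 15 4 5 3 9 12 11 1 7 8 14 10)|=14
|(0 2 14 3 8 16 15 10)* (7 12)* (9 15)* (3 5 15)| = 12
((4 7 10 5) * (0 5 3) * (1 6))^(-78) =(10)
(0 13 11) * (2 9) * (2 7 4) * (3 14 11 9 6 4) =(0 13 9 7 3 14 11)(2 6 4) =[13, 1, 6, 14, 2, 5, 4, 3, 8, 7, 10, 0, 12, 9, 11]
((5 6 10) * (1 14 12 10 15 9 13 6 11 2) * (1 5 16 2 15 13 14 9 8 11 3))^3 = (1 12 2)(3 14 16)(5 9 10)(6 13)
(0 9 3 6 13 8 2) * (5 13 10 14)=(0 9 3 6 10 14 5 13 8 2)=[9, 1, 0, 6, 4, 13, 10, 7, 2, 3, 14, 11, 12, 8, 5]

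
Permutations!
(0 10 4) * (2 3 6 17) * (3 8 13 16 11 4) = [10, 1, 8, 6, 0, 5, 17, 7, 13, 9, 3, 4, 12, 16, 14, 15, 11, 2] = (0 10 3 6 17 2 8 13 16 11 4)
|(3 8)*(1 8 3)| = 2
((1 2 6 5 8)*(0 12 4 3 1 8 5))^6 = (0 6 2 1 3 4 12)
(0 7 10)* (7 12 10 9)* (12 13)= [13, 1, 2, 3, 4, 5, 6, 9, 8, 7, 0, 11, 10, 12]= (0 13 12 10)(7 9)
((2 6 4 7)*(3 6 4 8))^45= ((2 4 7)(3 6 8))^45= (8)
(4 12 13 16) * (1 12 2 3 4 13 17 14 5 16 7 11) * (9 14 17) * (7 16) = (17)(1 12 9 14 5 7 11)(2 3 4)(13 16) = [0, 12, 3, 4, 2, 7, 6, 11, 8, 14, 10, 1, 9, 16, 5, 15, 13, 17]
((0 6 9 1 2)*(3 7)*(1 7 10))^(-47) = ((0 6 9 7 3 10 1 2))^(-47) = (0 6 9 7 3 10 1 2)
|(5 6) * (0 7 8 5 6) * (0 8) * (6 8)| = 6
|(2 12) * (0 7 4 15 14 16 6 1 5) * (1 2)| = |(0 7 4 15 14 16 6 2 12 1 5)| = 11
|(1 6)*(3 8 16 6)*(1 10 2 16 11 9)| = |(1 3 8 11 9)(2 16 6 10)| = 20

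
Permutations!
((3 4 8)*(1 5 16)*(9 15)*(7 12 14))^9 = (16)(9 15)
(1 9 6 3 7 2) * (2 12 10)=(1 9 6 3 7 12 10 2)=[0, 9, 1, 7, 4, 5, 3, 12, 8, 6, 2, 11, 10]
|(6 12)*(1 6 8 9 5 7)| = |(1 6 12 8 9 5 7)| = 7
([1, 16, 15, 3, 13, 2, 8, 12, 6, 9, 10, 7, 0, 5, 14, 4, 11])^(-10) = (0 16 7)(1 11 12)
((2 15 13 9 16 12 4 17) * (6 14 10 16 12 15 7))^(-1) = (2 17 4 12 9 13 15 16 10 14 6 7) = ((2 7 6 14 10 16 15 13 9 12 4 17))^(-1)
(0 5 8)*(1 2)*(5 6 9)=(0 6 9 5 8)(1 2)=[6, 2, 1, 3, 4, 8, 9, 7, 0, 5]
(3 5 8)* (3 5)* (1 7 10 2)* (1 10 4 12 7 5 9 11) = (1 5 8 9 11)(2 10)(4 12 7) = [0, 5, 10, 3, 12, 8, 6, 4, 9, 11, 2, 1, 7]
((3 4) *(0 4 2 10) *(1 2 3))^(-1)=(0 10 2 1 4)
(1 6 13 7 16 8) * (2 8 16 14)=(16)(1 6 13 7 14 2 8)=[0, 6, 8, 3, 4, 5, 13, 14, 1, 9, 10, 11, 12, 7, 2, 15, 16]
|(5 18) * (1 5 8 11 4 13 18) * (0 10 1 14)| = 5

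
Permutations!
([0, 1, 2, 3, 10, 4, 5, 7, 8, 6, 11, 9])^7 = (4 10 11 9 6 5)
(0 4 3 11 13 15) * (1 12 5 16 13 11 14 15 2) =(0 4 3 14 15)(1 12 5 16 13 2) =[4, 12, 1, 14, 3, 16, 6, 7, 8, 9, 10, 11, 5, 2, 15, 0, 13]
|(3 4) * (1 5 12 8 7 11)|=6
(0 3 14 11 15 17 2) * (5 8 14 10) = [3, 1, 0, 10, 4, 8, 6, 7, 14, 9, 5, 15, 12, 13, 11, 17, 16, 2] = (0 3 10 5 8 14 11 15 17 2)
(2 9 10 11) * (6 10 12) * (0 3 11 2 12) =(0 3 11 12 6 10 2 9) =[3, 1, 9, 11, 4, 5, 10, 7, 8, 0, 2, 12, 6]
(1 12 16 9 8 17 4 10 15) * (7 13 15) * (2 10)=(1 12 16 9 8 17 4 2 10 7 13 15)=[0, 12, 10, 3, 2, 5, 6, 13, 17, 8, 7, 11, 16, 15, 14, 1, 9, 4]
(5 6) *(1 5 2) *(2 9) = [0, 5, 1, 3, 4, 6, 9, 7, 8, 2] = (1 5 6 9 2)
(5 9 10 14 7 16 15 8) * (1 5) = [0, 5, 2, 3, 4, 9, 6, 16, 1, 10, 14, 11, 12, 13, 7, 8, 15] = (1 5 9 10 14 7 16 15 8)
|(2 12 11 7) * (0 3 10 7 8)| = 8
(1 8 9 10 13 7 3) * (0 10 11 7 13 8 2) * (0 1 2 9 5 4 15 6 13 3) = [10, 9, 1, 2, 15, 4, 13, 0, 5, 11, 8, 7, 12, 3, 14, 6] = (0 10 8 5 4 15 6 13 3 2 1 9 11 7)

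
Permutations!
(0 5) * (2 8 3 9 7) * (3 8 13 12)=[5, 1, 13, 9, 4, 0, 6, 2, 8, 7, 10, 11, 3, 12]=(0 5)(2 13 12 3 9 7)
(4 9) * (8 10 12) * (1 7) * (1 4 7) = (4 9 7)(8 10 12) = [0, 1, 2, 3, 9, 5, 6, 4, 10, 7, 12, 11, 8]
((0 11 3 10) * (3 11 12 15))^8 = ((0 12 15 3 10))^8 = (0 3 12 10 15)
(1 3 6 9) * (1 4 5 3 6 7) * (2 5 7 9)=(1 6 2 5 3 9 4 7)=[0, 6, 5, 9, 7, 3, 2, 1, 8, 4]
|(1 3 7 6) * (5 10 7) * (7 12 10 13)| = 6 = |(1 3 5 13 7 6)(10 12)|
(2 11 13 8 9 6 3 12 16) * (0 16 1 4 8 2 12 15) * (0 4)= [16, 0, 11, 15, 8, 5, 3, 7, 9, 6, 10, 13, 1, 2, 14, 4, 12]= (0 16 12 1)(2 11 13)(3 15 4 8 9 6)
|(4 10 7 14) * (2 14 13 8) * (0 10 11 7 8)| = 9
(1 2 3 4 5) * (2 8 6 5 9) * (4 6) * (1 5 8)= (2 3 6 8 4 9)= [0, 1, 3, 6, 9, 5, 8, 7, 4, 2]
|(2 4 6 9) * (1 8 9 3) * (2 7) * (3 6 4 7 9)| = 6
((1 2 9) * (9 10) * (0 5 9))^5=((0 5 9 1 2 10))^5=(0 10 2 1 9 5)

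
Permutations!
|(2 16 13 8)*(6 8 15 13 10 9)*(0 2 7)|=8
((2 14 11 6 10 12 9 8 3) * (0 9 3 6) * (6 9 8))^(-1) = (0 11 14 2 3 12 10 6 9 8)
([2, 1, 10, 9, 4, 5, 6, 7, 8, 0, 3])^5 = (10)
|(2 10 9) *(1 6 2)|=|(1 6 2 10 9)|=5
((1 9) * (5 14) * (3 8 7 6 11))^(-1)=((1 9)(3 8 7 6 11)(5 14))^(-1)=(1 9)(3 11 6 7 8)(5 14)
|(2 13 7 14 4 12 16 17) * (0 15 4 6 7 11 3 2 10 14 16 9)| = |(0 15 4 12 9)(2 13 11 3)(6 7 16 17 10 14)| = 60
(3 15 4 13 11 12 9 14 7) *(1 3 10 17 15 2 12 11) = (1 3 2 12 9 14 7 10 17 15 4 13) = [0, 3, 12, 2, 13, 5, 6, 10, 8, 14, 17, 11, 9, 1, 7, 4, 16, 15]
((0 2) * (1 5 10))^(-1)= (0 2)(1 10 5)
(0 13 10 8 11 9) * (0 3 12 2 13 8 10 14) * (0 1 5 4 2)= [8, 5, 13, 12, 2, 4, 6, 7, 11, 3, 10, 9, 0, 14, 1]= (0 8 11 9 3 12)(1 5 4 2 13 14)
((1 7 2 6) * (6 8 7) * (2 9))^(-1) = (1 6)(2 9 7 8)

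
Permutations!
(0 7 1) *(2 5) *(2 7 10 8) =[10, 0, 5, 3, 4, 7, 6, 1, 2, 9, 8] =(0 10 8 2 5 7 1)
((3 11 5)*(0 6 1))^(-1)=(0 1 6)(3 5 11)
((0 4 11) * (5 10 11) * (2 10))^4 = ((0 4 5 2 10 11))^4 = (0 10 5)(2 4 11)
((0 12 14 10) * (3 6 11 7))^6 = (0 14)(3 11)(6 7)(10 12)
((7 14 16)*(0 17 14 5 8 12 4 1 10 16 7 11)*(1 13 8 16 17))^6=((0 1 10 17 14 7 5 16 11)(4 13 8 12))^6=(0 5 17)(1 16 14)(4 8)(7 10 11)(12 13)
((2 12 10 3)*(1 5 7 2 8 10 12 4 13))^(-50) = ((1 5 7 2 4 13)(3 8 10))^(-50) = (1 4 7)(2 5 13)(3 8 10)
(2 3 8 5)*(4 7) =(2 3 8 5)(4 7) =[0, 1, 3, 8, 7, 2, 6, 4, 5]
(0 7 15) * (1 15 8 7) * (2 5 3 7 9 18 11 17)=[1, 15, 5, 7, 4, 3, 6, 8, 9, 18, 10, 17, 12, 13, 14, 0, 16, 2, 11]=(0 1 15)(2 5 3 7 8 9 18 11 17)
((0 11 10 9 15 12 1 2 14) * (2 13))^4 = (0 15 2 10 1)(9 13 11 12 14)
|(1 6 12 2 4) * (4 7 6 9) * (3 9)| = |(1 3 9 4)(2 7 6 12)| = 4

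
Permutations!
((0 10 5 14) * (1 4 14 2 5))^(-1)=(0 14 4 1 10)(2 5)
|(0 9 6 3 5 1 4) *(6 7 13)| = |(0 9 7 13 6 3 5 1 4)| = 9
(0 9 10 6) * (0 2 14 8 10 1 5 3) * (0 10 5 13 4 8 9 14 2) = [14, 13, 2, 10, 8, 3, 0, 7, 5, 1, 6, 11, 12, 4, 9] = (0 14 9 1 13 4 8 5 3 10 6)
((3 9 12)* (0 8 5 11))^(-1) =(0 11 5 8)(3 12 9)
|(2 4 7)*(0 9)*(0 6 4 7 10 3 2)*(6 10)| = |(0 9 10 3 2 7)(4 6)| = 6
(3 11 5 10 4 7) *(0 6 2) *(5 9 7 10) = (0 6 2)(3 11 9 7)(4 10) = [6, 1, 0, 11, 10, 5, 2, 3, 8, 7, 4, 9]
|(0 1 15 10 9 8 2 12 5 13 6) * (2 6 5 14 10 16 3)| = |(0 1 15 16 3 2 12 14 10 9 8 6)(5 13)| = 12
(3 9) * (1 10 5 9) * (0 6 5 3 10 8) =(0 6 5 9 10 3 1 8) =[6, 8, 2, 1, 4, 9, 5, 7, 0, 10, 3]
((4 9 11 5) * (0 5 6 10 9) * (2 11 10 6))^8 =((0 5 4)(2 11)(9 10))^8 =(11)(0 4 5)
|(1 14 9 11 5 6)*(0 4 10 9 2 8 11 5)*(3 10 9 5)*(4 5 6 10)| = |(0 5 10 6 1 14 2 8 11)(3 4 9)| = 9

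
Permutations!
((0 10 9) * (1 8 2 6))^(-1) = (0 9 10)(1 6 2 8) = ((0 10 9)(1 8 2 6))^(-1)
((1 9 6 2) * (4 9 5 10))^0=(10)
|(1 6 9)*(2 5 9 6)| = |(1 2 5 9)| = 4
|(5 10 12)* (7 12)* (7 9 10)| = |(5 7 12)(9 10)| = 6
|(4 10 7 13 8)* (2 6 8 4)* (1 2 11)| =20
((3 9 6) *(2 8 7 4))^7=((2 8 7 4)(3 9 6))^7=(2 4 7 8)(3 9 6)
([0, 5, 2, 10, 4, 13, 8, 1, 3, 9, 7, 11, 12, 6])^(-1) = [0, 7, 2, 8, 4, 1, 13, 10, 6, 9, 3, 11, 12, 5]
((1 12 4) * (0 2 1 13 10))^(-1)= ((0 2 1 12 4 13 10))^(-1)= (0 10 13 4 12 1 2)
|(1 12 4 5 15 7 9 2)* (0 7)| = 9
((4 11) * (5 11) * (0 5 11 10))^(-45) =(4 11) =((0 5 10)(4 11))^(-45)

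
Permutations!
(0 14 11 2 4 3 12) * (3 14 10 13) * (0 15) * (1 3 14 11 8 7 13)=(0 10 1 3 12 15)(2 4 11)(7 13 14 8)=[10, 3, 4, 12, 11, 5, 6, 13, 7, 9, 1, 2, 15, 14, 8, 0]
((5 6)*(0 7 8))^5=(0 8 7)(5 6)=((0 7 8)(5 6))^5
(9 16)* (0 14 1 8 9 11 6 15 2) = (0 14 1 8 9 16 11 6 15 2) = [14, 8, 0, 3, 4, 5, 15, 7, 9, 16, 10, 6, 12, 13, 1, 2, 11]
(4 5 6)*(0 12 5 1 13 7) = (0 12 5 6 4 1 13 7) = [12, 13, 2, 3, 1, 6, 4, 0, 8, 9, 10, 11, 5, 7]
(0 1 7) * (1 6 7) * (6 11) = (0 11 6 7) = [11, 1, 2, 3, 4, 5, 7, 0, 8, 9, 10, 6]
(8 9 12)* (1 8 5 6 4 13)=(1 8 9 12 5 6 4 13)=[0, 8, 2, 3, 13, 6, 4, 7, 9, 12, 10, 11, 5, 1]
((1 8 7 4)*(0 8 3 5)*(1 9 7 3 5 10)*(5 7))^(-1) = ((0 8 3 10 1 7 4 9 5))^(-1) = (0 5 9 4 7 1 10 3 8)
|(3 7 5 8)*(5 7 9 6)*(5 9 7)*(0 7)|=10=|(0 7 5 8 3)(6 9)|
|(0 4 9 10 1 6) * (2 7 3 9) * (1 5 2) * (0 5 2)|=|(0 4 1 6 5)(2 7 3 9 10)|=5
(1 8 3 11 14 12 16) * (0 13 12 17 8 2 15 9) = (0 13 12 16 1 2 15 9)(3 11 14 17 8) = [13, 2, 15, 11, 4, 5, 6, 7, 3, 0, 10, 14, 16, 12, 17, 9, 1, 8]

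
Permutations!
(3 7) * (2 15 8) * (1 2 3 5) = [0, 2, 15, 7, 4, 1, 6, 5, 3, 9, 10, 11, 12, 13, 14, 8] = (1 2 15 8 3 7 5)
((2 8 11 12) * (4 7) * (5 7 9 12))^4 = ((2 8 11 5 7 4 9 12))^4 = (2 7)(4 8)(5 12)(9 11)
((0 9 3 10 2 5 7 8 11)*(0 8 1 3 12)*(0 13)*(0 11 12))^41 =((0 9)(1 3 10 2 5 7)(8 12 13 11))^41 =(0 9)(1 7 5 2 10 3)(8 12 13 11)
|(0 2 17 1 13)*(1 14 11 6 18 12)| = 10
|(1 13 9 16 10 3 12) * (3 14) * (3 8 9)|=20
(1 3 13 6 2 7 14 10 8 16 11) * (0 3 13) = (0 3)(1 13 6 2 7 14 10 8 16 11) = [3, 13, 7, 0, 4, 5, 2, 14, 16, 9, 8, 1, 12, 6, 10, 15, 11]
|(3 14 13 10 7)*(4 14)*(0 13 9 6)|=|(0 13 10 7 3 4 14 9 6)|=9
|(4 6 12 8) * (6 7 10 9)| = |(4 7 10 9 6 12 8)| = 7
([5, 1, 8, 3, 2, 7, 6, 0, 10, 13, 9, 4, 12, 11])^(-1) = [7, 1, 4, 3, 11, 0, 6, 5, 2, 10, 8, 13, 12, 9]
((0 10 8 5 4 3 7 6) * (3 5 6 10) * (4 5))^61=((0 3 7 10 8 6))^61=(0 3 7 10 8 6)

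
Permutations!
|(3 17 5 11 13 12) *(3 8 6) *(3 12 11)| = 6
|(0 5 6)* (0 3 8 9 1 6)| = 10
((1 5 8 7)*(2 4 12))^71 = (1 7 8 5)(2 12 4)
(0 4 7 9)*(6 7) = (0 4 6 7 9) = [4, 1, 2, 3, 6, 5, 7, 9, 8, 0]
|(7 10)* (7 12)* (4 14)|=6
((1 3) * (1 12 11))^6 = ((1 3 12 11))^6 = (1 12)(3 11)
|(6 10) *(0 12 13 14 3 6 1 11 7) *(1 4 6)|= 24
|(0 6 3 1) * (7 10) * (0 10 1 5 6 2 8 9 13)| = 15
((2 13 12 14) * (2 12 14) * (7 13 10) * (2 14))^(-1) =(2 13 7 10)(12 14)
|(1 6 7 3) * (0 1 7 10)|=|(0 1 6 10)(3 7)|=4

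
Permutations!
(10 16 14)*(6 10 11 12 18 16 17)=(6 10 17)(11 12 18 16 14)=[0, 1, 2, 3, 4, 5, 10, 7, 8, 9, 17, 12, 18, 13, 11, 15, 14, 6, 16]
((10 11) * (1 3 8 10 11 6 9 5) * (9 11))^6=(1 9 6 8)(3 5 11 10)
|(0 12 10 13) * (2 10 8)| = |(0 12 8 2 10 13)| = 6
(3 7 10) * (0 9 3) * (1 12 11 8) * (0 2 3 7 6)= (0 9 7 10 2 3 6)(1 12 11 8)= [9, 12, 3, 6, 4, 5, 0, 10, 1, 7, 2, 8, 11]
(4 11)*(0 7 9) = [7, 1, 2, 3, 11, 5, 6, 9, 8, 0, 10, 4] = (0 7 9)(4 11)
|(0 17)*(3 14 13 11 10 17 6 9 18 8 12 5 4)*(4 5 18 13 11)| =|(0 6 9 13 4 3 14 11 10 17)(8 12 18)| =30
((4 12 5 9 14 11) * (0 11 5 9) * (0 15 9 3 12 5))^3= ((0 11 4 5 15 9 14)(3 12))^3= (0 5 14 4 9 11 15)(3 12)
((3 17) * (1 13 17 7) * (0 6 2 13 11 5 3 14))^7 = (0 6 2 13 17 14)(1 5 7 11 3)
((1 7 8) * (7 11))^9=((1 11 7 8))^9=(1 11 7 8)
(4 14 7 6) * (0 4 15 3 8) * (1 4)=(0 1 4 14 7 6 15 3 8)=[1, 4, 2, 8, 14, 5, 15, 6, 0, 9, 10, 11, 12, 13, 7, 3]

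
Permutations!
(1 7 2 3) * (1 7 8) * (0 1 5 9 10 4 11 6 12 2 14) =(0 1 8 5 9 10 4 11 6 12 2 3 7 14) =[1, 8, 3, 7, 11, 9, 12, 14, 5, 10, 4, 6, 2, 13, 0]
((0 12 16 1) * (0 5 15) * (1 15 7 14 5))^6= (0 16)(12 15)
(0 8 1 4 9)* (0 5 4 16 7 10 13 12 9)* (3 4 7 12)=(0 8 1 16 12 9 5 7 10 13 3 4)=[8, 16, 2, 4, 0, 7, 6, 10, 1, 5, 13, 11, 9, 3, 14, 15, 12]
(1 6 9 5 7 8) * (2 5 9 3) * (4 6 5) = [0, 5, 4, 2, 6, 7, 3, 8, 1, 9] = (9)(1 5 7 8)(2 4 6 3)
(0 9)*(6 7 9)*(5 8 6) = (0 5 8 6 7 9) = [5, 1, 2, 3, 4, 8, 7, 9, 6, 0]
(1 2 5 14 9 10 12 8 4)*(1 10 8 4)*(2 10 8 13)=(1 10 12 4 8)(2 5 14 9 13)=[0, 10, 5, 3, 8, 14, 6, 7, 1, 13, 12, 11, 4, 2, 9]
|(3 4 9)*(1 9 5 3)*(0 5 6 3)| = |(0 5)(1 9)(3 4 6)| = 6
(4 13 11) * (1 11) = [0, 11, 2, 3, 13, 5, 6, 7, 8, 9, 10, 4, 12, 1] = (1 11 4 13)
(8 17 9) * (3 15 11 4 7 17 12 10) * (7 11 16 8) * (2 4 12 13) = (2 4 11 12 10 3 15 16 8 13)(7 17 9) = [0, 1, 4, 15, 11, 5, 6, 17, 13, 7, 3, 12, 10, 2, 14, 16, 8, 9]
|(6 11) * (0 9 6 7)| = |(0 9 6 11 7)| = 5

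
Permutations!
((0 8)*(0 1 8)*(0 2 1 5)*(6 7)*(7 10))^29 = (0 5 8 1 2)(6 7 10)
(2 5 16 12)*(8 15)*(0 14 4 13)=(0 14 4 13)(2 5 16 12)(8 15)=[14, 1, 5, 3, 13, 16, 6, 7, 15, 9, 10, 11, 2, 0, 4, 8, 12]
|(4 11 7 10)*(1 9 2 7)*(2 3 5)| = |(1 9 3 5 2 7 10 4 11)| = 9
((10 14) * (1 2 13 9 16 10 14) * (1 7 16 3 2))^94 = (2 9)(3 13)(7 16 10)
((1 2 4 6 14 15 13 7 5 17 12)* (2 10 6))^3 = (1 14 7 12 6 13 17 10 15 5)(2 4)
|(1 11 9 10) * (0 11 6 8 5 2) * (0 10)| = 6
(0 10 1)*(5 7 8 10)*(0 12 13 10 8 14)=(0 5 7 14)(1 12 13 10)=[5, 12, 2, 3, 4, 7, 6, 14, 8, 9, 1, 11, 13, 10, 0]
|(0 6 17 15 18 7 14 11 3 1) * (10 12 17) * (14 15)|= |(0 6 10 12 17 14 11 3 1)(7 15 18)|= 9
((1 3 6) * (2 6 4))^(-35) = (6)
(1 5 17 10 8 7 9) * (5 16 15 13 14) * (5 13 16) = (1 5 17 10 8 7 9)(13 14)(15 16) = [0, 5, 2, 3, 4, 17, 6, 9, 7, 1, 8, 11, 12, 14, 13, 16, 15, 10]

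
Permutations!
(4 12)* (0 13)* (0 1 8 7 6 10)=(0 13 1 8 7 6 10)(4 12)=[13, 8, 2, 3, 12, 5, 10, 6, 7, 9, 0, 11, 4, 1]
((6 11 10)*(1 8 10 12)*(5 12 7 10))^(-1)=(1 12 5 8)(6 10 7 11)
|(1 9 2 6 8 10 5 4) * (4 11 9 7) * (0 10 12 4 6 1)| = 12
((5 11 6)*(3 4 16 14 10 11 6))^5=(3 11 10 14 16 4)(5 6)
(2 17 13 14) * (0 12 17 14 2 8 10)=(0 12 17 13 2 14 8 10)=[12, 1, 14, 3, 4, 5, 6, 7, 10, 9, 0, 11, 17, 2, 8, 15, 16, 13]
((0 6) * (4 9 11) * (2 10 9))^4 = (2 4 11 9 10)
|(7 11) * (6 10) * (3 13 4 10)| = |(3 13 4 10 6)(7 11)| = 10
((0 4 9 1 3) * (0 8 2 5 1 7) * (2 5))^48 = (9) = ((0 4 9 7)(1 3 8 5))^48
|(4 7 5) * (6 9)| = |(4 7 5)(6 9)| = 6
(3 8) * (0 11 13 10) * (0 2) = [11, 1, 0, 8, 4, 5, 6, 7, 3, 9, 2, 13, 12, 10] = (0 11 13 10 2)(3 8)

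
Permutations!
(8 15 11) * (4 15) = (4 15 11 8) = [0, 1, 2, 3, 15, 5, 6, 7, 4, 9, 10, 8, 12, 13, 14, 11]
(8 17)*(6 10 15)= (6 10 15)(8 17)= [0, 1, 2, 3, 4, 5, 10, 7, 17, 9, 15, 11, 12, 13, 14, 6, 16, 8]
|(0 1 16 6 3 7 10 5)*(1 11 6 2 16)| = |(0 11 6 3 7 10 5)(2 16)| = 14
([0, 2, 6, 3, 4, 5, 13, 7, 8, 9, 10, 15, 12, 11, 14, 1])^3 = [0, 13, 11, 3, 4, 5, 15, 7, 8, 9, 10, 2, 12, 1, 14, 6]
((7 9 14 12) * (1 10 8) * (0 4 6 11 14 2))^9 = (14)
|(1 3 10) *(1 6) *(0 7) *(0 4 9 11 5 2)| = 28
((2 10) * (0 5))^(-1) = ((0 5)(2 10))^(-1) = (0 5)(2 10)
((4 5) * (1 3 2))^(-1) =(1 2 3)(4 5)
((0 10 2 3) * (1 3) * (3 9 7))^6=(0 3 7 9 1 2 10)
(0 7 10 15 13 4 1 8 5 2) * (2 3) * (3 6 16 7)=(0 3 2)(1 8 5 6 16 7 10 15 13 4)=[3, 8, 0, 2, 1, 6, 16, 10, 5, 9, 15, 11, 12, 4, 14, 13, 7]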